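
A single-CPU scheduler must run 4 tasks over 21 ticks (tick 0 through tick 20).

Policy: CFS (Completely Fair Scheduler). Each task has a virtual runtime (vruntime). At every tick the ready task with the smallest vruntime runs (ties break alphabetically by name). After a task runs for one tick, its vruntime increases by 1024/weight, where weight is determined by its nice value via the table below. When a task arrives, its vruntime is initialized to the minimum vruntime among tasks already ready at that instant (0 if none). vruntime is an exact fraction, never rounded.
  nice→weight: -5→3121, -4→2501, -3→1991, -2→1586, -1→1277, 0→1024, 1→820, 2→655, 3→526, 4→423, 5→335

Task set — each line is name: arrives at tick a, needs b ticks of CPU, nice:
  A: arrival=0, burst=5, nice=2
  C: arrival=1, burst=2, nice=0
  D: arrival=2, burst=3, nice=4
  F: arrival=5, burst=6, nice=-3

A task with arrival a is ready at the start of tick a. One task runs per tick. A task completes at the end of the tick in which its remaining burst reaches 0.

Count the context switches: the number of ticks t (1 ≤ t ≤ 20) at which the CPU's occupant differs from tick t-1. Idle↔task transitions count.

t=0: vr[A=0] → run A
t=1: vr[A=1024/655 C=1024/655] → run A
t=2: vr[A=2048/655 C=1024/655 D=1024/655] → run C
t=3: vr[A=2048/655 C=1679/655 D=1024/655] → run D
t=4: vr[A=2048/655 C=1679/655 D=1103872/277065] → run C
t=5: vr[A=2048/655 D=1103872/277065 F=2048/655] → run A
t=6: vr[A=3072/655 D=1103872/277065 F=2048/655] → run F
t=7: vr[A=3072/655 D=1103872/277065 F=4748288/1304105] → run F
t=8: vr[A=3072/655 D=1103872/277065 F=5419008/1304105] → run D
t=9: vr[A=3072/655 D=1774592/277065 F=5419008/1304105] → run F
t=10: vr[A=3072/655 D=1774592/277065 F=6089728/1304105] → run F
t=11: vr[A=3072/655 D=1774592/277065 F=6760448/1304105] → run A
t=12: vr[A=4096/655 D=1774592/277065 F=6760448/1304105] → run F
t=13: vr[A=4096/655 D=1774592/277065 F=7431168/1304105] → run F
t=14: vr[A=4096/655 D=1774592/277065] → run A
t=15: vr[D=1774592/277065] → run D
t=16: (idle)
t=17: (idle)
t=18: (idle)
t=19: (idle)
t=20: (idle)

context switches = 12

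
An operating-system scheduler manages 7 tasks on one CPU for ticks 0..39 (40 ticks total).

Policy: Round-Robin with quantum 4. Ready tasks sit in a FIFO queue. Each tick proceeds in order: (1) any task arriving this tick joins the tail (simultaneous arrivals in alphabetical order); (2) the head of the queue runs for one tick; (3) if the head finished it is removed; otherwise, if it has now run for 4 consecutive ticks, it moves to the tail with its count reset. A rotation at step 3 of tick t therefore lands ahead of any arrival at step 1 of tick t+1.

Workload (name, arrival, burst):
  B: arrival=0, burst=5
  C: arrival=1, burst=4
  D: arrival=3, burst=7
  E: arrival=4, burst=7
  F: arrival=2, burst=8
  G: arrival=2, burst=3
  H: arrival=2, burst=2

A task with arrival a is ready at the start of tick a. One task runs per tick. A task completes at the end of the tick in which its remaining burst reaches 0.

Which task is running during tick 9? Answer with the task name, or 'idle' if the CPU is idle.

t=0: queue=[B] q_used=0 → run B
t=1: queue=[B,C] q_used=1 → run B
t=2: queue=[B,C,F,G,H] q_used=2 → run B
t=3: queue=[B,C,F,G,H,D] q_used=3 → run B
t=4: queue=[C,F,G,H,D,B,E] q_used=0 → run C
t=5: queue=[C,F,G,H,D,B,E] q_used=1 → run C
t=6: queue=[C,F,G,H,D,B,E] q_used=2 → run C
t=7: queue=[C,F,G,H,D,B,E] q_used=3 → run C
t=8: queue=[F,G,H,D,B,E] q_used=0 → run F
t=9: queue=[F,G,H,D,B,E] q_used=1 → run F
t=10: queue=[F,G,H,D,B,E] q_used=2 → run F
t=11: queue=[F,G,H,D,B,E] q_used=3 → run F
t=12: queue=[G,H,D,B,E,F] q_used=0 → run G
t=13: queue=[G,H,D,B,E,F] q_used=1 → run G
t=14: queue=[G,H,D,B,E,F] q_used=2 → run G
t=15: queue=[H,D,B,E,F] q_used=0 → run H
t=16: queue=[H,D,B,E,F] q_used=1 → run H
t=17: queue=[D,B,E,F] q_used=0 → run D
t=18: queue=[D,B,E,F] q_used=1 → run D
t=19: queue=[D,B,E,F] q_used=2 → run D
t=20: queue=[D,B,E,F] q_used=3 → run D
t=21: queue=[B,E,F,D] q_used=0 → run B
t=22: queue=[E,F,D] q_used=0 → run E
t=23: queue=[E,F,D] q_used=1 → run E
t=24: queue=[E,F,D] q_used=2 → run E
t=25: queue=[E,F,D] q_used=3 → run E
t=26: queue=[F,D,E] q_used=0 → run F
t=27: queue=[F,D,E] q_used=1 → run F
t=28: queue=[F,D,E] q_used=2 → run F
t=29: queue=[F,D,E] q_used=3 → run F
t=30: queue=[D,E] q_used=0 → run D
t=31: queue=[D,E] q_used=1 → run D
t=32: queue=[D,E] q_used=2 → run D
t=33: queue=[E] q_used=0 → run E
t=34: queue=[E] q_used=1 → run E
t=35: queue=[E] q_used=2 → run E
t=36: (idle)
t=37: (idle)
t=38: (idle)
t=39: (idle)

running at tick 9 = F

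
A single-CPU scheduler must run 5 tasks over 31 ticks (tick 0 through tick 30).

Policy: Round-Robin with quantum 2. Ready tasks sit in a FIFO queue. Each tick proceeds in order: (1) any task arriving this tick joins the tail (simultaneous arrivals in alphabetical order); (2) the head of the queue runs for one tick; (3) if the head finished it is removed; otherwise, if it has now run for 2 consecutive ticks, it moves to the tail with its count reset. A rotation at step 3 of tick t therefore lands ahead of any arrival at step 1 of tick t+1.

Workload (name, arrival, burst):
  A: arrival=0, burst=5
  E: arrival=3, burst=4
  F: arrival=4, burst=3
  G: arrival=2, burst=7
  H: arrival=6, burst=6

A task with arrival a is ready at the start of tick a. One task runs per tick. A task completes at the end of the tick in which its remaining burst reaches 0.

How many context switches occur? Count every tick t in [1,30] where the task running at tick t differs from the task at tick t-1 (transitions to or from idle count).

t=0: queue=[A] q_used=0 → run A
t=1: queue=[A] q_used=1 → run A
t=2: queue=[A,G] q_used=0 → run A
t=3: queue=[A,G,E] q_used=1 → run A
t=4: queue=[G,E,A,F] q_used=0 → run G
t=5: queue=[G,E,A,F] q_used=1 → run G
t=6: queue=[E,A,F,G,H] q_used=0 → run E
t=7: queue=[E,A,F,G,H] q_used=1 → run E
t=8: queue=[A,F,G,H,E] q_used=0 → run A
t=9: queue=[F,G,H,E] q_used=0 → run F
t=10: queue=[F,G,H,E] q_used=1 → run F
t=11: queue=[G,H,E,F] q_used=0 → run G
t=12: queue=[G,H,E,F] q_used=1 → run G
t=13: queue=[H,E,F,G] q_used=0 → run H
t=14: queue=[H,E,F,G] q_used=1 → run H
t=15: queue=[E,F,G,H] q_used=0 → run E
t=16: queue=[E,F,G,H] q_used=1 → run E
t=17: queue=[F,G,H] q_used=0 → run F
t=18: queue=[G,H] q_used=0 → run G
t=19: queue=[G,H] q_used=1 → run G
t=20: queue=[H,G] q_used=0 → run H
t=21: queue=[H,G] q_used=1 → run H
t=22: queue=[G,H] q_used=0 → run G
t=23: queue=[H] q_used=0 → run H
t=24: queue=[H] q_used=1 → run H
t=25: (idle)
t=26: (idle)
t=27: (idle)
t=28: (idle)
t=29: (idle)
t=30: (idle)

context switches = 13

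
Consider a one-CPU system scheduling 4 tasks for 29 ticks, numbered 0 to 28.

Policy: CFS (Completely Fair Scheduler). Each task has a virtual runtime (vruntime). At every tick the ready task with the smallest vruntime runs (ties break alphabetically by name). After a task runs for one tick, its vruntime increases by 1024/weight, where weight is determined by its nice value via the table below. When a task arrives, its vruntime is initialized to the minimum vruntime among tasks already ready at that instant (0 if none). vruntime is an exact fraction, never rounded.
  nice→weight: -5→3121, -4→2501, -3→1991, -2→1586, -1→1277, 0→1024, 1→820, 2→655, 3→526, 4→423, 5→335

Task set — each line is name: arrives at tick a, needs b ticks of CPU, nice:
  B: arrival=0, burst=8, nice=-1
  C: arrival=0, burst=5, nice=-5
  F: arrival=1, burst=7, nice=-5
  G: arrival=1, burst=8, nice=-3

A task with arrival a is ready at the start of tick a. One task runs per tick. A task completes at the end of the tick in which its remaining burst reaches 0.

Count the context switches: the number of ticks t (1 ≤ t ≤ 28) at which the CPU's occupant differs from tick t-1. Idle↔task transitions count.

t=0: vr[B=0 C=0] → run B
t=1: vr[B=1024/1277 C=0 F=0 G=0] → run C
t=2: vr[B=1024/1277 C=1024/3121 F=0 G=0] → run F
t=3: vr[B=1024/1277 C=1024/3121 F=1024/3121 G=0] → run G
t=4: vr[B=1024/1277 C=1024/3121 F=1024/3121 G=1024/1991] → run C
t=5: vr[B=1024/1277 C=2048/3121 F=1024/3121 G=1024/1991] → run F
t=6: vr[B=1024/1277 C=2048/3121 F=2048/3121 G=1024/1991] → run G
t=7: vr[B=1024/1277 C=2048/3121 F=2048/3121 G=2048/1991] → run C
t=8: vr[B=1024/1277 C=3072/3121 F=2048/3121 G=2048/1991] → run F
t=9: vr[B=1024/1277 C=3072/3121 F=3072/3121 G=2048/1991] → run B
t=10: vr[B=2048/1277 C=3072/3121 F=3072/3121 G=2048/1991] → run C
t=11: vr[B=2048/1277 C=4096/3121 F=3072/3121 G=2048/1991] → run F
t=12: vr[B=2048/1277 C=4096/3121 F=4096/3121 G=2048/1991] → run G
t=13: vr[B=2048/1277 C=4096/3121 F=4096/3121 G=3072/1991] → run C
t=14: vr[B=2048/1277 F=4096/3121 G=3072/1991] → run F
t=15: vr[B=2048/1277 F=5120/3121 G=3072/1991] → run G
t=16: vr[B=2048/1277 F=5120/3121 G=4096/1991] → run B
t=17: vr[B=3072/1277 F=5120/3121 G=4096/1991] → run F
t=18: vr[B=3072/1277 F=6144/3121 G=4096/1991] → run F
t=19: vr[B=3072/1277 G=4096/1991] → run G
t=20: vr[B=3072/1277 G=5120/1991] → run B
t=21: vr[B=4096/1277 G=5120/1991] → run G
t=22: vr[B=4096/1277 G=6144/1991] → run G
t=23: vr[B=4096/1277 G=7168/1991] → run B
t=24: vr[B=5120/1277 G=7168/1991] → run G
t=25: vr[B=5120/1277] → run B
t=26: vr[B=6144/1277] → run B
t=27: vr[B=7168/1277] → run B
t=28: (idle)

context switches = 24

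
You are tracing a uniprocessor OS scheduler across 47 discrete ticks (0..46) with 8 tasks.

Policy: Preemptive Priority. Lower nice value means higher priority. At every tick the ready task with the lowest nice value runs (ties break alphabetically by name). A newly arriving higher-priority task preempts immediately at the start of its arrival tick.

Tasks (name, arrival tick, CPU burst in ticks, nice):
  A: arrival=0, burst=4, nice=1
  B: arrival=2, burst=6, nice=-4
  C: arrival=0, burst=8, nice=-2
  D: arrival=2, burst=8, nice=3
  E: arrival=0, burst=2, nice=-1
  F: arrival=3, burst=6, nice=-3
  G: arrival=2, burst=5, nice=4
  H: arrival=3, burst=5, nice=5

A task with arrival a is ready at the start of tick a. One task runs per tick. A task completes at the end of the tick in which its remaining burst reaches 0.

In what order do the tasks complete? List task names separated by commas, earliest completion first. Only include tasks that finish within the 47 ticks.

completion order = B, F, C, E, A, D, G, H

t=0: ready={A,C,E} → run C
t=1: ready={A,C,E} → run C
t=2: ready={A,B,C,D,E,G} → run B
t=3: ready={A,B,C,D,E,F,G,H} → run B
t=4: ready={A,B,C,D,E,F,G,H} → run B
t=5: ready={A,B,C,D,E,F,G,H} → run B
t=6: ready={A,B,C,D,E,F,G,H} → run B
t=7: ready={A,B,C,D,E,F,G,H} → run B
t=8: ready={A,C,D,E,F,G,H} → run F
t=9: ready={A,C,D,E,F,G,H} → run F
t=10: ready={A,C,D,E,F,G,H} → run F
t=11: ready={A,C,D,E,F,G,H} → run F
t=12: ready={A,C,D,E,F,G,H} → run F
t=13: ready={A,C,D,E,F,G,H} → run F
t=14: ready={A,C,D,E,G,H} → run C
t=15: ready={A,C,D,E,G,H} → run C
t=16: ready={A,C,D,E,G,H} → run C
t=17: ready={A,C,D,E,G,H} → run C
t=18: ready={A,C,D,E,G,H} → run C
t=19: ready={A,C,D,E,G,H} → run C
t=20: ready={A,D,E,G,H} → run E
t=21: ready={A,D,E,G,H} → run E
t=22: ready={A,D,G,H} → run A
t=23: ready={A,D,G,H} → run A
t=24: ready={A,D,G,H} → run A
t=25: ready={A,D,G,H} → run A
t=26: ready={D,G,H} → run D
t=27: ready={D,G,H} → run D
t=28: ready={D,G,H} → run D
t=29: ready={D,G,H} → run D
t=30: ready={D,G,H} → run D
t=31: ready={D,G,H} → run D
t=32: ready={D,G,H} → run D
t=33: ready={D,G,H} → run D
t=34: ready={G,H} → run G
t=35: ready={G,H} → run G
t=36: ready={G,H} → run G
t=37: ready={G,H} → run G
t=38: ready={G,H} → run G
t=39: ready={H} → run H
t=40: ready={H} → run H
t=41: ready={H} → run H
t=42: ready={H} → run H
t=43: ready={H} → run H
t=44: (idle)
t=45: (idle)
t=46: (idle)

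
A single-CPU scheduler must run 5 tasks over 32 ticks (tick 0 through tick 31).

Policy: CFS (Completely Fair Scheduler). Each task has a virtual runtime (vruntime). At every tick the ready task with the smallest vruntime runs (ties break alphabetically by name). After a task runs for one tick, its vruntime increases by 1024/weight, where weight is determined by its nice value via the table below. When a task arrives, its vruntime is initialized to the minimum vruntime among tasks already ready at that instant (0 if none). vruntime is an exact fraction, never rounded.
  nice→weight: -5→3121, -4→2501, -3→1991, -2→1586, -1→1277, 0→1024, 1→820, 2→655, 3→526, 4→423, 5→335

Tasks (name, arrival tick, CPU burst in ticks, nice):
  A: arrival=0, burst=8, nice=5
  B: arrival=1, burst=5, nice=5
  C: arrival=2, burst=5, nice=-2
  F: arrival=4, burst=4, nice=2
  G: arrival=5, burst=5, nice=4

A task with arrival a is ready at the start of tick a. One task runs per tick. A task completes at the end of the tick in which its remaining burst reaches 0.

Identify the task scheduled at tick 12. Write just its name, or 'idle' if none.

t=0: vr[A=0] → run A
t=1: vr[A=1024/335 B=1024/335] → run A
t=2: vr[A=2048/335 B=1024/335 C=1024/335] → run B
t=3: vr[A=2048/335 B=2048/335 C=1024/335] → run C
t=4: vr[A=2048/335 B=2048/335 C=983552/265655 F=983552/265655] → run C
t=5: vr[A=2048/335 B=2048/335 C=1155072/265655 F=983552/265655 G=983552/265655] → run F
t=6: vr[A=2048/335 B=2048/335 C=1155072/265655 F=183251456/34800805 G=983552/265655] → run G
t=7: vr[A=2048/335 B=2048/335 C=1155072/265655 F=183251456/34800805 G=688073216/112372065] → run C
t=8: vr[A=2048/335 B=2048/335 C=1326592/265655 F=183251456/34800805 G=688073216/112372065] → run C
t=9: vr[A=2048/335 B=2048/335 C=1498112/265655 F=183251456/34800805 G=688073216/112372065] → run F
t=10: vr[A=2048/335 B=2048/335 C=1498112/265655 F=47531520/6960161 G=688073216/112372065] → run C
t=11: vr[A=2048/335 B=2048/335 F=47531520/6960161 G=688073216/112372065] → run A
t=12: vr[A=3072/335 B=2048/335 F=47531520/6960161 G=688073216/112372065] → run B
t=13: vr[A=3072/335 B=3072/335 F=47531520/6960161 G=688073216/112372065] → run G
t=14: vr[A=3072/335 B=3072/335 F=47531520/6960161 G=960103936/112372065] → run F
t=15: vr[A=3072/335 B=3072/335 F=292063744/34800805 G=960103936/112372065] → run F
t=16: vr[A=3072/335 B=3072/335 G=960103936/112372065] → run G
t=17: vr[A=3072/335 B=3072/335 G=410711552/37457355] → run A
t=18: vr[A=4096/335 B=3072/335 G=410711552/37457355] → run B
t=19: vr[A=4096/335 B=4096/335 G=410711552/37457355] → run G
t=20: vr[A=4096/335 B=4096/335 G=1504165376/112372065] → run A
t=21: vr[A=1024/67 B=4096/335 G=1504165376/112372065] → run B
t=22: vr[A=1024/67 B=1024/67 G=1504165376/112372065] → run G
t=23: vr[A=1024/67 B=1024/67] → run A
t=24: vr[A=6144/335 B=1024/67] → run B
t=25: vr[A=6144/335] → run A
t=26: vr[A=7168/335] → run A
t=27: (idle)
t=28: (idle)
t=29: (idle)
t=30: (idle)
t=31: (idle)

running at tick 12 = B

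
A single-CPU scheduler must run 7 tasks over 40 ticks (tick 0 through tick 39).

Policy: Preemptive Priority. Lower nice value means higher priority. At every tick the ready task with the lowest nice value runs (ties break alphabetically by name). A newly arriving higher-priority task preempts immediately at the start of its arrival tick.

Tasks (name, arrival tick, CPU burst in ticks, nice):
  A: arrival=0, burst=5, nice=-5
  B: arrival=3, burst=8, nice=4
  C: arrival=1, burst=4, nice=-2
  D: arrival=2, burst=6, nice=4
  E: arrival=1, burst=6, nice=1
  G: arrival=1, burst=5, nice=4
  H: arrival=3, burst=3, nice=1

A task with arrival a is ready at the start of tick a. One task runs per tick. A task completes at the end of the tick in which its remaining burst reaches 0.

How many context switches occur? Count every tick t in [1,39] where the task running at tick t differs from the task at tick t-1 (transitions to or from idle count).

t=0: ready={A} → run A
t=1: ready={A,C,E,G} → run A
t=2: ready={A,C,D,E,G} → run A
t=3: ready={A,B,C,D,E,G,H} → run A
t=4: ready={A,B,C,D,E,G,H} → run A
t=5: ready={B,C,D,E,G,H} → run C
t=6: ready={B,C,D,E,G,H} → run C
t=7: ready={B,C,D,E,G,H} → run C
t=8: ready={B,C,D,E,G,H} → run C
t=9: ready={B,D,E,G,H} → run E
t=10: ready={B,D,E,G,H} → run E
t=11: ready={B,D,E,G,H} → run E
t=12: ready={B,D,E,G,H} → run E
t=13: ready={B,D,E,G,H} → run E
t=14: ready={B,D,E,G,H} → run E
t=15: ready={B,D,G,H} → run H
t=16: ready={B,D,G,H} → run H
t=17: ready={B,D,G,H} → run H
t=18: ready={B,D,G} → run B
t=19: ready={B,D,G} → run B
t=20: ready={B,D,G} → run B
t=21: ready={B,D,G} → run B
t=22: ready={B,D,G} → run B
t=23: ready={B,D,G} → run B
t=24: ready={B,D,G} → run B
t=25: ready={B,D,G} → run B
t=26: ready={D,G} → run D
t=27: ready={D,G} → run D
t=28: ready={D,G} → run D
t=29: ready={D,G} → run D
t=30: ready={D,G} → run D
t=31: ready={D,G} → run D
t=32: ready={G} → run G
t=33: ready={G} → run G
t=34: ready={G} → run G
t=35: ready={G} → run G
t=36: ready={G} → run G
t=37: (idle)
t=38: (idle)
t=39: (idle)

context switches = 7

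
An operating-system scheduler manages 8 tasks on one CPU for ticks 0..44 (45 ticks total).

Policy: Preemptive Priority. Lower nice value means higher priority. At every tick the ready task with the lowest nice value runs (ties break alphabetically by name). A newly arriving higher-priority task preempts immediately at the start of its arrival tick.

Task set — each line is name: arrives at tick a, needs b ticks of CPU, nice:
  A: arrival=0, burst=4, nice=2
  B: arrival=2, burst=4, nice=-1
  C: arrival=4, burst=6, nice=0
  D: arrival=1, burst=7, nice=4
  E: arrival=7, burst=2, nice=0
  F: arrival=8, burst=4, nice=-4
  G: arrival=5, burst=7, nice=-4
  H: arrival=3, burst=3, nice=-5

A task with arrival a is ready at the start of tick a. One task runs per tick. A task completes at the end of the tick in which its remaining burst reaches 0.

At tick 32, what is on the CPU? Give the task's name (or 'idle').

running at tick 32 = D

t=0: ready={A} → run A
t=1: ready={A,D} → run A
t=2: ready={A,B,D} → run B
t=3: ready={A,B,D,H} → run H
t=4: ready={A,B,C,D,H} → run H
t=5: ready={A,B,C,D,G,H} → run H
t=6: ready={A,B,C,D,G} → run G
t=7: ready={A,B,C,D,E,G} → run G
t=8: ready={A,B,C,D,E,F,G} → run F
t=9: ready={A,B,C,D,E,F,G} → run F
t=10: ready={A,B,C,D,E,F,G} → run F
t=11: ready={A,B,C,D,E,F,G} → run F
t=12: ready={A,B,C,D,E,G} → run G
t=13: ready={A,B,C,D,E,G} → run G
t=14: ready={A,B,C,D,E,G} → run G
t=15: ready={A,B,C,D,E,G} → run G
t=16: ready={A,B,C,D,E,G} → run G
t=17: ready={A,B,C,D,E} → run B
t=18: ready={A,B,C,D,E} → run B
t=19: ready={A,B,C,D,E} → run B
t=20: ready={A,C,D,E} → run C
t=21: ready={A,C,D,E} → run C
t=22: ready={A,C,D,E} → run C
t=23: ready={A,C,D,E} → run C
t=24: ready={A,C,D,E} → run C
t=25: ready={A,C,D,E} → run C
t=26: ready={A,D,E} → run E
t=27: ready={A,D,E} → run E
t=28: ready={A,D} → run A
t=29: ready={A,D} → run A
t=30: ready={D} → run D
t=31: ready={D} → run D
t=32: ready={D} → run D
t=33: ready={D} → run D
t=34: ready={D} → run D
t=35: ready={D} → run D
t=36: ready={D} → run D
t=37: (idle)
t=38: (idle)
t=39: (idle)
t=40: (idle)
t=41: (idle)
t=42: (idle)
t=43: (idle)
t=44: (idle)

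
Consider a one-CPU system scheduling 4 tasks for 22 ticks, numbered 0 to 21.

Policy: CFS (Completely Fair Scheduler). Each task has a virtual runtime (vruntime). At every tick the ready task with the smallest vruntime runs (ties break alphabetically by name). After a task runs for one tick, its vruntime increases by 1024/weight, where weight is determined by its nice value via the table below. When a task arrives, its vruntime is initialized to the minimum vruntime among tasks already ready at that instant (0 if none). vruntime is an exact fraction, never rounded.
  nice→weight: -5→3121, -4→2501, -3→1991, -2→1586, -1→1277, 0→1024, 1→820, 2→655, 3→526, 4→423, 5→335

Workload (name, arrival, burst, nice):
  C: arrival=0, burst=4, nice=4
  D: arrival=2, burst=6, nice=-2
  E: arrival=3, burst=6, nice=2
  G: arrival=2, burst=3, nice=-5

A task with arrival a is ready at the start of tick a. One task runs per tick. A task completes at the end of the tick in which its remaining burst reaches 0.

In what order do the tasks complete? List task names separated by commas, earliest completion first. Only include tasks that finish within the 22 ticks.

completion order = G, C, D, E

t=0: vr[C=0] → run C
t=1: vr[C=1024/423] → run C
t=2: vr[C=2048/423 D=2048/423 G=2048/423] → run C
t=3: vr[C=1024/141 D=2048/423 E=2048/423 G=2048/423] → run D
t=4: vr[C=1024/141 D=1840640/335439 E=2048/423 G=2048/423] → run E
t=5: vr[C=1024/141 D=1840640/335439 E=1774592/277065 G=2048/423] → run G
t=6: vr[C=1024/141 D=1840640/335439 E=1774592/277065 G=6824960/1320183] → run G
t=7: vr[C=1024/141 D=1840640/335439 E=1774592/277065 G=7258112/1320183] → run D
t=8: vr[C=1024/141 D=2057216/335439 E=1774592/277065 G=7258112/1320183] → run G
t=9: vr[C=1024/141 D=2057216/335439 E=1774592/277065] → run D
t=10: vr[C=1024/141 D=2273792/335439 E=1774592/277065] → run E
t=11: vr[C=1024/141 D=2273792/335439 E=2207744/277065] → run D
t=12: vr[C=1024/141 D=2490368/335439 E=2207744/277065] → run C
t=13: vr[D=2490368/335439 E=2207744/277065] → run D
t=14: vr[D=2706944/335439 E=2207744/277065] → run E
t=15: vr[D=2706944/335439 E=2640896/277065] → run D
t=16: vr[E=2640896/277065] → run E
t=17: vr[E=3074048/277065] → run E
t=18: vr[E=701440/55413] → run E
t=19: (idle)
t=20: (idle)
t=21: (idle)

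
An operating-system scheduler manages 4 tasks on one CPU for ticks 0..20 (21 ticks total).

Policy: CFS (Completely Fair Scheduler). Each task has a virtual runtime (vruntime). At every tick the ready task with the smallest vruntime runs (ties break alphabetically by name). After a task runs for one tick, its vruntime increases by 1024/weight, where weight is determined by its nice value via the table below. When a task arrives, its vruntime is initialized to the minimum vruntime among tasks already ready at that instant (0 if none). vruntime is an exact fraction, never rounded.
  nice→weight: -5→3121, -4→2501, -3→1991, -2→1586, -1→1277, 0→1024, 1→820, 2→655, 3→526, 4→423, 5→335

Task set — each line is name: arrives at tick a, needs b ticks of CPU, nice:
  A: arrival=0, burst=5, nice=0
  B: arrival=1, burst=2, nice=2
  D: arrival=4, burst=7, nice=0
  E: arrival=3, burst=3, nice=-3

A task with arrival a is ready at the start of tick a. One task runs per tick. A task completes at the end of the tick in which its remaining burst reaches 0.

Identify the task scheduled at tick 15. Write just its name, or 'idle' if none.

running at tick 15 = D

t=0: vr[A=0] → run A
t=1: vr[A=1 B=1] → run A
t=2: vr[A=2 B=1] → run B
t=3: vr[A=2 B=1679/655 E=2] → run A
t=4: vr[A=3 B=1679/655 D=2 E=2] → run D
t=5: vr[A=3 B=1679/655 D=3 E=2] → run E
t=6: vr[A=3 B=1679/655 D=3 E=5006/1991] → run E
t=7: vr[A=3 B=1679/655 D=3 E=6030/1991] → run B
t=8: vr[A=3 D=3 E=6030/1991] → run A
t=9: vr[A=4 D=3 E=6030/1991] → run D
t=10: vr[A=4 D=4 E=6030/1991] → run E
t=11: vr[A=4 D=4] → run A
t=12: vr[D=4] → run D
t=13: vr[D=5] → run D
t=14: vr[D=6] → run D
t=15: vr[D=7] → run D
t=16: vr[D=8] → run D
t=17: (idle)
t=18: (idle)
t=19: (idle)
t=20: (idle)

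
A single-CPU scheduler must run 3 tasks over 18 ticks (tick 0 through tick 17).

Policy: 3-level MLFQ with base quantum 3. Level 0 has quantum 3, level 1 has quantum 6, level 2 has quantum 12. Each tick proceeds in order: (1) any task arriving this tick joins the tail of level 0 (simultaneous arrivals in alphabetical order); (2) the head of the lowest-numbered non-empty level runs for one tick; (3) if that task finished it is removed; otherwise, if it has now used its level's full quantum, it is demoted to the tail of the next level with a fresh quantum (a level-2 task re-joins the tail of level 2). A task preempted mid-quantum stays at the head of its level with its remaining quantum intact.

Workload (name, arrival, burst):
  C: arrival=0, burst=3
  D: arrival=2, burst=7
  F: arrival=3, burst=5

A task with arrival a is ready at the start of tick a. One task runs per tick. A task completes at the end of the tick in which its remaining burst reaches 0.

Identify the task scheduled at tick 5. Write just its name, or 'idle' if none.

t=0: L0/L1/L2 = C/-/- → run C
t=1: L0/L1/L2 = C/-/- → run C
t=2: L0/L1/L2 = CD/-/- → run C
t=3: L0/L1/L2 = DF/-/- → run D
t=4: L0/L1/L2 = DF/-/- → run D
t=5: L0/L1/L2 = DF/-/- → run D
t=6: L0/L1/L2 = F/D/- → run F
t=7: L0/L1/L2 = F/D/- → run F
t=8: L0/L1/L2 = F/D/- → run F
t=9: L0/L1/L2 = -/DF/- → run D
t=10: L0/L1/L2 = -/DF/- → run D
t=11: L0/L1/L2 = -/DF/- → run D
t=12: L0/L1/L2 = -/DF/- → run D
t=13: L0/L1/L2 = -/F/- → run F
t=14: L0/L1/L2 = -/F/- → run F
t=15: (idle)
t=16: (idle)
t=17: (idle)

running at tick 5 = D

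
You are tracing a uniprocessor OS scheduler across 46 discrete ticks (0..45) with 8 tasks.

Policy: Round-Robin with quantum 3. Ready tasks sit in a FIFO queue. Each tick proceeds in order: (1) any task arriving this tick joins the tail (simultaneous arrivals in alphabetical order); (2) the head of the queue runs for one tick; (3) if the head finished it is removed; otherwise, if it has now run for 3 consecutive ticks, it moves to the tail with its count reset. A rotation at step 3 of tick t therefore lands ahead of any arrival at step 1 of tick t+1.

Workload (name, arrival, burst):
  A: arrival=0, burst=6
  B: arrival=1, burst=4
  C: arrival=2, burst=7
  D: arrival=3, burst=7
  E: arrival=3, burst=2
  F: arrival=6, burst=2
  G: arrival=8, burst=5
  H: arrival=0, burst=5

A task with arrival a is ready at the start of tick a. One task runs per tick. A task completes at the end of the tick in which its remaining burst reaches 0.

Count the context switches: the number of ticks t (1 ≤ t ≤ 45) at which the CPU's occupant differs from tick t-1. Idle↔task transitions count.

context switches = 16

t=0: queue=[A,H] q_used=0 → run A
t=1: queue=[A,H,B] q_used=1 → run A
t=2: queue=[A,H,B,C] q_used=2 → run A
t=3: queue=[H,B,C,A,D,E] q_used=0 → run H
t=4: queue=[H,B,C,A,D,E] q_used=1 → run H
t=5: queue=[H,B,C,A,D,E] q_used=2 → run H
t=6: queue=[B,C,A,D,E,H,F] q_used=0 → run B
t=7: queue=[B,C,A,D,E,H,F] q_used=1 → run B
t=8: queue=[B,C,A,D,E,H,F,G] q_used=2 → run B
t=9: queue=[C,A,D,E,H,F,G,B] q_used=0 → run C
t=10: queue=[C,A,D,E,H,F,G,B] q_used=1 → run C
t=11: queue=[C,A,D,E,H,F,G,B] q_used=2 → run C
t=12: queue=[A,D,E,H,F,G,B,C] q_used=0 → run A
t=13: queue=[A,D,E,H,F,G,B,C] q_used=1 → run A
t=14: queue=[A,D,E,H,F,G,B,C] q_used=2 → run A
t=15: queue=[D,E,H,F,G,B,C] q_used=0 → run D
t=16: queue=[D,E,H,F,G,B,C] q_used=1 → run D
t=17: queue=[D,E,H,F,G,B,C] q_used=2 → run D
t=18: queue=[E,H,F,G,B,C,D] q_used=0 → run E
t=19: queue=[E,H,F,G,B,C,D] q_used=1 → run E
t=20: queue=[H,F,G,B,C,D] q_used=0 → run H
t=21: queue=[H,F,G,B,C,D] q_used=1 → run H
t=22: queue=[F,G,B,C,D] q_used=0 → run F
t=23: queue=[F,G,B,C,D] q_used=1 → run F
t=24: queue=[G,B,C,D] q_used=0 → run G
t=25: queue=[G,B,C,D] q_used=1 → run G
t=26: queue=[G,B,C,D] q_used=2 → run G
t=27: queue=[B,C,D,G] q_used=0 → run B
t=28: queue=[C,D,G] q_used=0 → run C
t=29: queue=[C,D,G] q_used=1 → run C
t=30: queue=[C,D,G] q_used=2 → run C
t=31: queue=[D,G,C] q_used=0 → run D
t=32: queue=[D,G,C] q_used=1 → run D
t=33: queue=[D,G,C] q_used=2 → run D
t=34: queue=[G,C,D] q_used=0 → run G
t=35: queue=[G,C,D] q_used=1 → run G
t=36: queue=[C,D] q_used=0 → run C
t=37: queue=[D] q_used=0 → run D
t=38: (idle)
t=39: (idle)
t=40: (idle)
t=41: (idle)
t=42: (idle)
t=43: (idle)
t=44: (idle)
t=45: (idle)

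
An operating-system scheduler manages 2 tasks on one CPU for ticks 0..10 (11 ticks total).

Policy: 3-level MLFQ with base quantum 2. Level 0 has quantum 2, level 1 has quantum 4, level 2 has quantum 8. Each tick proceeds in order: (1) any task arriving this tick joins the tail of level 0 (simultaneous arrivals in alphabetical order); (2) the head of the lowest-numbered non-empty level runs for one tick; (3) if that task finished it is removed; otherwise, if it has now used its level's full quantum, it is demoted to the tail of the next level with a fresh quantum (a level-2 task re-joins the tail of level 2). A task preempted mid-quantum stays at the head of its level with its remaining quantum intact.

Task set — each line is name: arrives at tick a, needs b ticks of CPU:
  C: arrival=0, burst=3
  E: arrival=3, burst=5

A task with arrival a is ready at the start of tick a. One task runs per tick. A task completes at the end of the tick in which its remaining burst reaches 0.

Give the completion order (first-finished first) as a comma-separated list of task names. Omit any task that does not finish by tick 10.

t=0: L0/L1/L2 = C/-/- → run C
t=1: L0/L1/L2 = C/-/- → run C
t=2: L0/L1/L2 = -/C/- → run C
t=3: L0/L1/L2 = E/-/- → run E
t=4: L0/L1/L2 = E/-/- → run E
t=5: L0/L1/L2 = -/E/- → run E
t=6: L0/L1/L2 = -/E/- → run E
t=7: L0/L1/L2 = -/E/- → run E
t=8: (idle)
t=9: (idle)
t=10: (idle)

completion order = C, E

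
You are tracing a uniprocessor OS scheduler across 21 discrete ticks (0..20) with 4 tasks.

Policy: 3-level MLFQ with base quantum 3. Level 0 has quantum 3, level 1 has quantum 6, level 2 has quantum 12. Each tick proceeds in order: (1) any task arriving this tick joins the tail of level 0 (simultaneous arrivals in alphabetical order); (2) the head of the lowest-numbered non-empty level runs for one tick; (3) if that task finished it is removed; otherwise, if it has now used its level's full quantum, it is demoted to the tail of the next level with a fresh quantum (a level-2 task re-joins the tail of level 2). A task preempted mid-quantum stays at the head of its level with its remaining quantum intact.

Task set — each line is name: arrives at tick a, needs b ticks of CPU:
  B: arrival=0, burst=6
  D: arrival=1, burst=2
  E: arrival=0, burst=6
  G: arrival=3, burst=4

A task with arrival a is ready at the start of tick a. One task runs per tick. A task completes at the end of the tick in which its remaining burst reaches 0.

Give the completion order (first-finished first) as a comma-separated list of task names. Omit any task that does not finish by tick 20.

completion order = D, B, E, G

t=0: L0/L1/L2 = BE/-/- → run B
t=1: L0/L1/L2 = BED/-/- → run B
t=2: L0/L1/L2 = BED/-/- → run B
t=3: L0/L1/L2 = EDG/B/- → run E
t=4: L0/L1/L2 = EDG/B/- → run E
t=5: L0/L1/L2 = EDG/B/- → run E
t=6: L0/L1/L2 = DG/BE/- → run D
t=7: L0/L1/L2 = DG/BE/- → run D
t=8: L0/L1/L2 = G/BE/- → run G
t=9: L0/L1/L2 = G/BE/- → run G
t=10: L0/L1/L2 = G/BE/- → run G
t=11: L0/L1/L2 = -/BEG/- → run B
t=12: L0/L1/L2 = -/BEG/- → run B
t=13: L0/L1/L2 = -/BEG/- → run B
t=14: L0/L1/L2 = -/EG/- → run E
t=15: L0/L1/L2 = -/EG/- → run E
t=16: L0/L1/L2 = -/EG/- → run E
t=17: L0/L1/L2 = -/G/- → run G
t=18: (idle)
t=19: (idle)
t=20: (idle)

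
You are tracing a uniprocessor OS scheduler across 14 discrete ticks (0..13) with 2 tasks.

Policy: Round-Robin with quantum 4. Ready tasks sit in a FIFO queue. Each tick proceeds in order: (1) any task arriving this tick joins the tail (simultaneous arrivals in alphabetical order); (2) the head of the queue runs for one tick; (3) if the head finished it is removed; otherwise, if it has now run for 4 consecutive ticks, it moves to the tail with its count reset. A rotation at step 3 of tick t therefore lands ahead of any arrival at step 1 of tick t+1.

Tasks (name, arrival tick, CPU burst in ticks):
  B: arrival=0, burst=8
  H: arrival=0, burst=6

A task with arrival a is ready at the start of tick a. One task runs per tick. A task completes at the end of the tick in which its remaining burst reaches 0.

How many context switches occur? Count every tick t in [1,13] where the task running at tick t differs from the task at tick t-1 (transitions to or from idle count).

context switches = 3

t=0: queue=[B,H] q_used=0 → run B
t=1: queue=[B,H] q_used=1 → run B
t=2: queue=[B,H] q_used=2 → run B
t=3: queue=[B,H] q_used=3 → run B
t=4: queue=[H,B] q_used=0 → run H
t=5: queue=[H,B] q_used=1 → run H
t=6: queue=[H,B] q_used=2 → run H
t=7: queue=[H,B] q_used=3 → run H
t=8: queue=[B,H] q_used=0 → run B
t=9: queue=[B,H] q_used=1 → run B
t=10: queue=[B,H] q_used=2 → run B
t=11: queue=[B,H] q_used=3 → run B
t=12: queue=[H] q_used=0 → run H
t=13: queue=[H] q_used=1 → run H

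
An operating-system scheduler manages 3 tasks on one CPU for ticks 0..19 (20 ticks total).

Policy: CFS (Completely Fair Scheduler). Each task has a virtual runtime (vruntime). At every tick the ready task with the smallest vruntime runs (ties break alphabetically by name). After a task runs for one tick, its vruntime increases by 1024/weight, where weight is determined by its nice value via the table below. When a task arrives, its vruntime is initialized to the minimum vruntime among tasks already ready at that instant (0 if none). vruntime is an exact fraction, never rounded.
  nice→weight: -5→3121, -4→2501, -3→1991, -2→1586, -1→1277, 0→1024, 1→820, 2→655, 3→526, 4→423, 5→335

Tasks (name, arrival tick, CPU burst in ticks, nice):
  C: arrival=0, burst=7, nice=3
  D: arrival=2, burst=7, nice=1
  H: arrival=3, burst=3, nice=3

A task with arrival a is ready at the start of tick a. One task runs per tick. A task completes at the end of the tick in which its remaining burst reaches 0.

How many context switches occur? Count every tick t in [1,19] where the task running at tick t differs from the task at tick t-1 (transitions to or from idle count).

t=0: vr[C=0] → run C
t=1: vr[C=512/263] → run C
t=2: vr[C=1024/263 D=1024/263] → run C
t=3: vr[C=1536/263 D=1024/263 H=1024/263] → run D
t=4: vr[C=1536/263 D=277248/53915 H=1024/263] → run H
t=5: vr[C=1536/263 D=277248/53915 H=1536/263] → run D
t=6: vr[C=1536/263 D=344576/53915 H=1536/263] → run C
t=7: vr[C=2048/263 D=344576/53915 H=1536/263] → run H
t=8: vr[C=2048/263 D=344576/53915 H=2048/263] → run D
t=9: vr[C=2048/263 D=411904/53915 H=2048/263] → run D
t=10: vr[C=2048/263 D=479232/53915 H=2048/263] → run C
t=11: vr[C=2560/263 D=479232/53915 H=2048/263] → run H
t=12: vr[C=2560/263 D=479232/53915] → run D
t=13: vr[C=2560/263 D=109312/10783] → run C
t=14: vr[C=3072/263 D=109312/10783] → run D
t=15: vr[C=3072/263 D=613888/53915] → run D
t=16: vr[C=3072/263] → run C
t=17: (idle)
t=18: (idle)
t=19: (idle)

context switches = 13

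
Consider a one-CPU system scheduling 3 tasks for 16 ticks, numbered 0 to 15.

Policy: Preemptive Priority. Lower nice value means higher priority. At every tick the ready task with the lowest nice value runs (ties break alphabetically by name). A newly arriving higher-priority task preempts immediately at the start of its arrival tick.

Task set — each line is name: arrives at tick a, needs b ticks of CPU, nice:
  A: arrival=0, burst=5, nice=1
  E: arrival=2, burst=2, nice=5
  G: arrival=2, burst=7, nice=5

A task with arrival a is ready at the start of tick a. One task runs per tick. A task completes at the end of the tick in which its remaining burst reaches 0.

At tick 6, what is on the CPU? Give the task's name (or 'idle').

running at tick 6 = E

t=0: ready={A} → run A
t=1: ready={A} → run A
t=2: ready={A,E,G} → run A
t=3: ready={A,E,G} → run A
t=4: ready={A,E,G} → run A
t=5: ready={E,G} → run E
t=6: ready={E,G} → run E
t=7: ready={G} → run G
t=8: ready={G} → run G
t=9: ready={G} → run G
t=10: ready={G} → run G
t=11: ready={G} → run G
t=12: ready={G} → run G
t=13: ready={G} → run G
t=14: (idle)
t=15: (idle)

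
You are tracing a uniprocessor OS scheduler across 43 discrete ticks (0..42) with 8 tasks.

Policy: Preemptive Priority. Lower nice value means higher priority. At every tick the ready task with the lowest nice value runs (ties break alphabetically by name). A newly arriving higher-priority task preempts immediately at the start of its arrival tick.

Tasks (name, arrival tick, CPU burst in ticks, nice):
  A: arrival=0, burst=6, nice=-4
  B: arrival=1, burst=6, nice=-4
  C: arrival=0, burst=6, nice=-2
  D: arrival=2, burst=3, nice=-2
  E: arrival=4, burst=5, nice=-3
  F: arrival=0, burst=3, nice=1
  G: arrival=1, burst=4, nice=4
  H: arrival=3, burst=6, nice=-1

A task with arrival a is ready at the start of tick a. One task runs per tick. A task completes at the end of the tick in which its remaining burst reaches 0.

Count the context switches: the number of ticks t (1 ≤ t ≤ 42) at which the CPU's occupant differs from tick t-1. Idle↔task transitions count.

t=0: ready={A,C,F} → run A
t=1: ready={A,B,C,F,G} → run A
t=2: ready={A,B,C,D,F,G} → run A
t=3: ready={A,B,C,D,F,G,H} → run A
t=4: ready={A,B,C,D,E,F,G,H} → run A
t=5: ready={A,B,C,D,E,F,G,H} → run A
t=6: ready={B,C,D,E,F,G,H} → run B
t=7: ready={B,C,D,E,F,G,H} → run B
t=8: ready={B,C,D,E,F,G,H} → run B
t=9: ready={B,C,D,E,F,G,H} → run B
t=10: ready={B,C,D,E,F,G,H} → run B
t=11: ready={B,C,D,E,F,G,H} → run B
t=12: ready={C,D,E,F,G,H} → run E
t=13: ready={C,D,E,F,G,H} → run E
t=14: ready={C,D,E,F,G,H} → run E
t=15: ready={C,D,E,F,G,H} → run E
t=16: ready={C,D,E,F,G,H} → run E
t=17: ready={C,D,F,G,H} → run C
t=18: ready={C,D,F,G,H} → run C
t=19: ready={C,D,F,G,H} → run C
t=20: ready={C,D,F,G,H} → run C
t=21: ready={C,D,F,G,H} → run C
t=22: ready={C,D,F,G,H} → run C
t=23: ready={D,F,G,H} → run D
t=24: ready={D,F,G,H} → run D
t=25: ready={D,F,G,H} → run D
t=26: ready={F,G,H} → run H
t=27: ready={F,G,H} → run H
t=28: ready={F,G,H} → run H
t=29: ready={F,G,H} → run H
t=30: ready={F,G,H} → run H
t=31: ready={F,G,H} → run H
t=32: ready={F,G} → run F
t=33: ready={F,G} → run F
t=34: ready={F,G} → run F
t=35: ready={G} → run G
t=36: ready={G} → run G
t=37: ready={G} → run G
t=38: ready={G} → run G
t=39: (idle)
t=40: (idle)
t=41: (idle)
t=42: (idle)

context switches = 8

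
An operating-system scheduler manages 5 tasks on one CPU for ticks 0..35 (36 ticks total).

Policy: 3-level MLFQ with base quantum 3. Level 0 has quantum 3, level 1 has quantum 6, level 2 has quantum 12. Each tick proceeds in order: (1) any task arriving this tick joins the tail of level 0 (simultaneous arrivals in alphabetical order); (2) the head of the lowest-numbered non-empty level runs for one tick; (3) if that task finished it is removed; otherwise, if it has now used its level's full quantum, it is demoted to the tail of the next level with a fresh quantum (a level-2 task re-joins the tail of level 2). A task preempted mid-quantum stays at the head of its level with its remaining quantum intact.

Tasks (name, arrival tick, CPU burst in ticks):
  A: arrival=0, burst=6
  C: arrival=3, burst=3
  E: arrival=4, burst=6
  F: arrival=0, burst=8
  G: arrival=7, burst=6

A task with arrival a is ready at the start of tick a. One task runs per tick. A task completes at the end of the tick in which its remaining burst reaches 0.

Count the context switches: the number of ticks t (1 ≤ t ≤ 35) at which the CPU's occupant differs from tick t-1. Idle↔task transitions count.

t=0: L0/L1/L2 = AF/-/- → run A
t=1: L0/L1/L2 = AF/-/- → run A
t=2: L0/L1/L2 = AF/-/- → run A
t=3: L0/L1/L2 = FC/A/- → run F
t=4: L0/L1/L2 = FCE/A/- → run F
t=5: L0/L1/L2 = FCE/A/- → run F
t=6: L0/L1/L2 = CE/AF/- → run C
t=7: L0/L1/L2 = CEG/AF/- → run C
t=8: L0/L1/L2 = CEG/AF/- → run C
t=9: L0/L1/L2 = EG/AF/- → run E
t=10: L0/L1/L2 = EG/AF/- → run E
t=11: L0/L1/L2 = EG/AF/- → run E
t=12: L0/L1/L2 = G/AFE/- → run G
t=13: L0/L1/L2 = G/AFE/- → run G
t=14: L0/L1/L2 = G/AFE/- → run G
t=15: L0/L1/L2 = -/AFEG/- → run A
t=16: L0/L1/L2 = -/AFEG/- → run A
t=17: L0/L1/L2 = -/AFEG/- → run A
t=18: L0/L1/L2 = -/FEG/- → run F
t=19: L0/L1/L2 = -/FEG/- → run F
t=20: L0/L1/L2 = -/FEG/- → run F
t=21: L0/L1/L2 = -/FEG/- → run F
t=22: L0/L1/L2 = -/FEG/- → run F
t=23: L0/L1/L2 = -/EG/- → run E
t=24: L0/L1/L2 = -/EG/- → run E
t=25: L0/L1/L2 = -/EG/- → run E
t=26: L0/L1/L2 = -/G/- → run G
t=27: L0/L1/L2 = -/G/- → run G
t=28: L0/L1/L2 = -/G/- → run G
t=29: (idle)
t=30: (idle)
t=31: (idle)
t=32: (idle)
t=33: (idle)
t=34: (idle)
t=35: (idle)

context switches = 9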